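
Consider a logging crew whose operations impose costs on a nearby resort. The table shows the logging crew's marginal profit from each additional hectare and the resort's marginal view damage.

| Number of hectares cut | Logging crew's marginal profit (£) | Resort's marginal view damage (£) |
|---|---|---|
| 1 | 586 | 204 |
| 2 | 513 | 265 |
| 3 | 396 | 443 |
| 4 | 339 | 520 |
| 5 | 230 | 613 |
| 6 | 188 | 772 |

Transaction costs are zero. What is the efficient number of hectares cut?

2

Bargaining reaches the level where marginal profit last exceeds marginal view damage.
That holds through level 2 (513 ≥ 265) but not at 3 (396 < 443).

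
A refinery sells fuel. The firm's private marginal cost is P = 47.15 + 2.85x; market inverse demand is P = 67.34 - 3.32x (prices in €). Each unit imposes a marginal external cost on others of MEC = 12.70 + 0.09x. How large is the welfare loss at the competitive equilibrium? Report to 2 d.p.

DWL = €13.49

Market equilibrium (private): 47.15 + 2.85x = 67.34 - 3.32x → x_m = 3.2723.
Social marginal cost = private MC + MEC = 59.85 + 2.94x.
Set SMC = demand: 59.85 + 2.94x = 67.34 - 3.32x → x* = 1.1965.
Between x* and x_m the wedge SMC − demand runs linearly from 0 to MEC(x_m), so the loss is a triangle.
DWL = ½ × 2.0758 × 12.9945 = 13.4870.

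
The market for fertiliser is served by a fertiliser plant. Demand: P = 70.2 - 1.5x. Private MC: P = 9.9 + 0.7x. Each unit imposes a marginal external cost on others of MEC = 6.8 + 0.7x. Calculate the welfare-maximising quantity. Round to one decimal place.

Social marginal cost = private MC + MEC = 16.7 + 1.4x.
Set SMC = demand: 16.7 + 1.4x = 70.2 - 1.5x → x* = 18.4483.

x* = 18.4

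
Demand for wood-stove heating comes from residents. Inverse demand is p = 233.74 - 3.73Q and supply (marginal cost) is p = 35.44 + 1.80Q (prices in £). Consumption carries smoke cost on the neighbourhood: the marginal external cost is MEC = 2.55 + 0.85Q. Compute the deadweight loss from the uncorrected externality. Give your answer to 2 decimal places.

DWL = £85.50

Market equilibrium (private): 35.44 + 1.80Q = 233.74 - 3.73Q → Q_m = 35.8590.
Social marginal benefit = demand − MEC = 231.19 - 4.58Q.
Set SMB = MC: 231.19 - 4.58Q = 35.44 + 1.80Q → Q* = 30.6818.
The welfare-loss triangle has base |Q_m − Q*| and height MEC(Q_m) (the vertical gap between SMB and MC is zero at Q* and MEC at Q_m).
DWL = ½ × 5.1772 × 33.0301 = 85.5017.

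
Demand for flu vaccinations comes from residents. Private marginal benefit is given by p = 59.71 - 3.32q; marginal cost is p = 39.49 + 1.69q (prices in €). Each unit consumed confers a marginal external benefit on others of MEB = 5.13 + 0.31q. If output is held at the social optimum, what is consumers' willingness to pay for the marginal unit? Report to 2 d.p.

Social marginal benefit = demand + MEB = 64.84 - 3.01q.
Set SMB = MC: 64.84 - 3.01q = 39.49 + 1.69q → q* = 5.3936.
Consumer price on the demand curve at q*: 59.71 − 3.32×5.3936 = 41.8032.

P = €41.80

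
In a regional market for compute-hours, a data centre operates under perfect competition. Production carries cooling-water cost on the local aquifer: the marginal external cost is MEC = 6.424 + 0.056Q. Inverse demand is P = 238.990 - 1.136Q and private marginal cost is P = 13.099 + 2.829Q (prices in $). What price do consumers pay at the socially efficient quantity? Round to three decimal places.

Social marginal cost = private MC + MEC = 19.523 + 2.885Q.
Set SMC = demand: 19.523 + 2.885Q = 238.990 - 1.136Q → Q* = 54.5802.
Consumer price on the demand curve at Q*: 238.990 − 1.136×54.5802 = 176.9869.

P = $176.987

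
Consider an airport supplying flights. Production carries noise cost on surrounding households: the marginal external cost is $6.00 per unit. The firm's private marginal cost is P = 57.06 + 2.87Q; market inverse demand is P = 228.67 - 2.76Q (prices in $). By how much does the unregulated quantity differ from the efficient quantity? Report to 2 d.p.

1.07 units

Market equilibrium (private): 57.06 + 2.87Q = 228.67 - 2.76Q → Q_m = 30.4813.
Social marginal cost = private MC + MEC = 63.06 + 2.87Q.
Set SMC = demand: 63.06 + 2.87Q = 228.67 - 2.76Q → Q* = 29.4156.
Gap = |30.4813 − 29.4156| = 1.0657.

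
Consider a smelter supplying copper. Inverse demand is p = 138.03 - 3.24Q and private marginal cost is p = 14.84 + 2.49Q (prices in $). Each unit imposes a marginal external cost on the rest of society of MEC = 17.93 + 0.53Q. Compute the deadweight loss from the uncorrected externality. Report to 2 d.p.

Market equilibrium (private): 14.84 + 2.49Q = 138.03 - 3.24Q → Q_m = 21.4991.
Social marginal cost = private MC + MEC = 32.77 + 3.02Q.
Set SMC = demand: 32.77 + 3.02Q = 138.03 - 3.24Q → Q* = 16.8147.
The loss is the area between SMC and demand from Q* to Q_m; with linear curves that's a triangle of height MEC(Q_m).
DWL = ½ × 4.6844 × 29.3245 = 68.6838.

DWL = $68.68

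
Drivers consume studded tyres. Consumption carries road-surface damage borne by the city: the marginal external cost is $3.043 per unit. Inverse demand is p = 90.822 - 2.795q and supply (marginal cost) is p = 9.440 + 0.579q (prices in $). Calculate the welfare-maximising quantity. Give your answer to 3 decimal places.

q* = 23.218

Social marginal benefit = demand − MEC = 87.779 - 2.795q.
Set SMB = MC: 87.779 - 2.795q = 9.440 + 0.579q → q* = 23.2184.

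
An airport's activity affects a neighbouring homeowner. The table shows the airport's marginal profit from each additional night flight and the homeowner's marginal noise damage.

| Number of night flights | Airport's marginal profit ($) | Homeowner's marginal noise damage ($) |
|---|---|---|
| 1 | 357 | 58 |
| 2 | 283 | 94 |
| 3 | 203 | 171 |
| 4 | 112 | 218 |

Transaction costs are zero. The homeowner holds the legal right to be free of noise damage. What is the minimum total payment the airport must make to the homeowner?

Efficient level: marginal profit ≥ marginal noise damage through level 3, so k* = 3.
With the homeowner holding the right, the airport must at least compensate total damage at k*: 58 + 94 + 171 = 323.

$323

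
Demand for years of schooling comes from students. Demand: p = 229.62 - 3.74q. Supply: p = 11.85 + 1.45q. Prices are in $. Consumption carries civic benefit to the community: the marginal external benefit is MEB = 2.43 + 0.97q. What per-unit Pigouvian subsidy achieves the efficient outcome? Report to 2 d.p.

subsidy = $53.04 per unit

Social marginal benefit = demand + MEB = 232.05 - 2.77q.
Set SMB = MC: 232.05 - 2.77q = 11.85 + 1.45q → q* = 52.1801.
The Pigouvian subsidy equals MEB at q*: 2.43 + 0.97×52.1801 = 53.0447.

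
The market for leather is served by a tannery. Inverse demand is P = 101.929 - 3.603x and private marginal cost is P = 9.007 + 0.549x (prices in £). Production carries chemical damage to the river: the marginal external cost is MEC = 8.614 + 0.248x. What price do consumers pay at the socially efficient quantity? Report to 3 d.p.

Social marginal cost = private MC + MEC = 17.621 + 0.797x.
Set SMC = demand: 17.621 + 0.797x = 101.929 - 3.603x → x* = 19.1609.
Consumer price on the demand curve at x*: 101.929 − 3.603×19.1609 = 32.8923.

P = £32.892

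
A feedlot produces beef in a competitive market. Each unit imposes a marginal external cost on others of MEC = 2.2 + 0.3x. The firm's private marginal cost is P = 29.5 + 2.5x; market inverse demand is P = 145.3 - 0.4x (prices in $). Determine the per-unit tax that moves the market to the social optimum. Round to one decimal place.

Social marginal cost = private MC + MEC = 31.7 + 2.8x.
Set SMC = demand: 31.7 + 2.8x = 145.3 - 0.4x → x* = 35.5000.
The Pigouvian tax equals MEC at x*: 2.2 + 0.3×35.5000 = 12.8500.

tax = $12.9 per unit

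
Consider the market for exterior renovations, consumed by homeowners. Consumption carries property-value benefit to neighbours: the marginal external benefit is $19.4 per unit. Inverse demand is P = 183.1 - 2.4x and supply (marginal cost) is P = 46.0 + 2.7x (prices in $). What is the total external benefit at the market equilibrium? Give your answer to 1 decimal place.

$521.5

Market equilibrium (private): 46.0 + 2.7x = 183.1 - 2.4x → x_m = 26.8824.
Total external benefit = MEB × x_m = 19.4 × 26.8824 = 521.5186.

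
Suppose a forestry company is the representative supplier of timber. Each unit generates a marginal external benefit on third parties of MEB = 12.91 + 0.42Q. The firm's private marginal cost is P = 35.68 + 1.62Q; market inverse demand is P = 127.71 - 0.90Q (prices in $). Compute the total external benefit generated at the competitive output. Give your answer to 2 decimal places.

Market equilibrium (private): 35.68 + 1.62Q = 127.71 - 0.90Q → Q_m = 36.5198.
Total external benefit = ∫₀^{Q_m} (12.91 + 0.42Q) dQ = 12.91×36.5198 + ½×0.42×36.5198² = 751.5467.

$751.55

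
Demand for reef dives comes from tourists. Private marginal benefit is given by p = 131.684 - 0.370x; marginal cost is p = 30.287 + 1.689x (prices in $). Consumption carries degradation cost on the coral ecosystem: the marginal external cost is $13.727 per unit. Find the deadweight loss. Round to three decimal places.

DWL = $45.758

Market equilibrium (private): 30.287 + 1.689x = 131.684 - 0.370x → x_m = 49.2458.
Social marginal benefit = demand − MEC = 117.957 - 0.370x.
Set SMB = MC: 117.957 - 0.370x = 30.287 + 1.689x → x* = 42.5789.
The loss is the area between SMB and MC from x* to x_m; with linear curves that's a triangle of height MEC(x_m).
DWL = ½ × 6.6669 × 13.7270 = 45.7583.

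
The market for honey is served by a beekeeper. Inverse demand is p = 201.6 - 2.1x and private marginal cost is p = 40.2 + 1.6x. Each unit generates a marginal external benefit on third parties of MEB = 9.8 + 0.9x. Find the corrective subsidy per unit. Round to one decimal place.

subsidy = 64.8 per unit

Social marginal cost = private MC − MEB = 30.4 + 0.7x.
Set SMC = demand: 30.4 + 0.7x = 201.6 - 2.1x → x* = 61.1429.
The Pigouvian subsidy equals MEB at x*: 9.8 + 0.9×61.1429 = 64.8286.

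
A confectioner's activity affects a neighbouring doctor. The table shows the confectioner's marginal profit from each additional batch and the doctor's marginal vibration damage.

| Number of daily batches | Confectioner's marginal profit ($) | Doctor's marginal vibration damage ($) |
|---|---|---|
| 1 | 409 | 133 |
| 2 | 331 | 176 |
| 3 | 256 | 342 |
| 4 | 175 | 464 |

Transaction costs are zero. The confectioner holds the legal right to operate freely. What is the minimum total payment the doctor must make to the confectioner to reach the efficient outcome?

Left alone the confectioner would choose level 4 (marginal profit stays positive).
Efficient level: k* = 2 (marginal profit ≥ marginal vibration damage through 2).
The doctor must at least cover the confectioner's forgone profit from cutting 4→2: 256 + 175 = 431.

$431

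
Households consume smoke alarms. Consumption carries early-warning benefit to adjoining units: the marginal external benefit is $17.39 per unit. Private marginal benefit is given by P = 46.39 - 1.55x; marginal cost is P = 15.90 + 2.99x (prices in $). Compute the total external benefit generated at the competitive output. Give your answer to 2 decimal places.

Market equilibrium (private): 15.90 + 2.99x = 46.39 - 1.55x → x_m = 6.7159.
Total external benefit = MEB × x_m = 17.39 × 6.7159 = 116.7895.

$116.79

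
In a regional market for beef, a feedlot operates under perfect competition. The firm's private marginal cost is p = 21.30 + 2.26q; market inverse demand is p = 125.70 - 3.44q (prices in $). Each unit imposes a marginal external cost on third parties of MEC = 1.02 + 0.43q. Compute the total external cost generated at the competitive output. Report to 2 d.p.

$90.81

Market equilibrium (private): 21.30 + 2.26q = 125.70 - 3.44q → q_m = 18.3158.
Total external cost = ∫₀^{q_m} (1.02 + 0.43q) dq = 1.02×18.3158 + ½×0.43×18.3158² = 90.8078.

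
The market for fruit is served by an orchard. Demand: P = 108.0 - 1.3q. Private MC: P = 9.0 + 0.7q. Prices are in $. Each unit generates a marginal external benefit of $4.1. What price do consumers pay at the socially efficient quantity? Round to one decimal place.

P = $41.0

Social marginal cost = private MC − MEB = 4.9 + 0.7q.
Set SMC = demand: 4.9 + 0.7q = 108.0 - 1.3q → q* = 51.5500.
Consumer price on the demand curve at q*: 108.0 − 1.3×51.5500 = 40.9850.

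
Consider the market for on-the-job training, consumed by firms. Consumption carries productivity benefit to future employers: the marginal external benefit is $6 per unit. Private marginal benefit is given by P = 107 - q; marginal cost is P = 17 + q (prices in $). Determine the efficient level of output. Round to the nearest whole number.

Social marginal benefit = demand + MEB = 113 - q.
Set SMB = MC: 113 - q = 17 + q → q* = 48.0000.

q* = 48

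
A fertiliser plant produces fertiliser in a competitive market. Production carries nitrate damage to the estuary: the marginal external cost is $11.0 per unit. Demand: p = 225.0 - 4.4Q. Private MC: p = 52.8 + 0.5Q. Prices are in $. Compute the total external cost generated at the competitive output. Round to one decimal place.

Market equilibrium (private): 52.8 + 0.5Q = 225.0 - 4.4Q → Q_m = 35.1429.
Total external cost = MEC × Q_m = 11.0 × 35.1429 = 386.5719.

$386.6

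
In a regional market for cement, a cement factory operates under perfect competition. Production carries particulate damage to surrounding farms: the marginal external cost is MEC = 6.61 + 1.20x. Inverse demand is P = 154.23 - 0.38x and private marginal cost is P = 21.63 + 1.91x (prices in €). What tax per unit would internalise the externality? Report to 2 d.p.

Social marginal cost = private MC + MEC = 28.24 + 3.11x.
Set SMC = demand: 28.24 + 3.11x = 154.23 - 0.38x → x* = 36.1003.
The Pigouvian tax equals MEC at x*: 6.61 + 1.20×36.1003 = 49.9304.

tax = €49.93 per unit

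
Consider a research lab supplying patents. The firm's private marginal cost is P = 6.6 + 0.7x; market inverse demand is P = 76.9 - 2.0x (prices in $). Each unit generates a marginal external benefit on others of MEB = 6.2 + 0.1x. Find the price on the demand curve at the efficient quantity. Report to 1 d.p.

P = $18.1

Social marginal cost = private MC − MEB = 0.4 + 0.6x.
Set SMC = demand: 0.4 + 0.6x = 76.9 - 2.0x → x* = 29.4231.
Consumer price on the demand curve at x*: 76.9 − 2.0×29.4231 = 18.0538.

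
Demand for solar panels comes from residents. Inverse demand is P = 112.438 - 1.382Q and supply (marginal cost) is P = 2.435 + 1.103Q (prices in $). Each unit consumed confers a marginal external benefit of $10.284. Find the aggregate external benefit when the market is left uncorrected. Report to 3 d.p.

Market equilibrium (private): 2.435 + 1.103Q = 112.438 - 1.382Q → Q_m = 44.2668.
Total external benefit = MEB × Q_m = 10.284 × 44.2668 = 455.2398.

$455.240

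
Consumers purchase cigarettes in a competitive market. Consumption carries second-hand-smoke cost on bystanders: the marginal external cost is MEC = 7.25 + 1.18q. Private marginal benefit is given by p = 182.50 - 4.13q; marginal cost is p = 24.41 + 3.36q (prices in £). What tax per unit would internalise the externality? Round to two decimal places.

tax = £27.78 per unit

Social marginal benefit = demand − MEC = 175.25 - 5.31q.
Set SMB = MC: 175.25 - 5.31q = 24.41 + 3.36q → q* = 17.3979.
The Pigouvian tax equals MEC at q*: 7.25 + 1.18×17.3979 = 27.7795.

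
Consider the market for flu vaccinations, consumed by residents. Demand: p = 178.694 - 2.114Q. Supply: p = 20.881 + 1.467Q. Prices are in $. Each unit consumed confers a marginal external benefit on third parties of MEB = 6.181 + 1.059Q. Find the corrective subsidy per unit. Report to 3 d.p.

Social marginal benefit = demand + MEB = 184.875 - 1.055Q.
Set SMB = MC: 184.875 - 1.055Q = 20.881 + 1.467Q → Q* = 65.0254.
The Pigouvian subsidy equals MEB at Q*: 6.181 + 1.059×65.0254 = 75.0429.

subsidy = $75.043 per unit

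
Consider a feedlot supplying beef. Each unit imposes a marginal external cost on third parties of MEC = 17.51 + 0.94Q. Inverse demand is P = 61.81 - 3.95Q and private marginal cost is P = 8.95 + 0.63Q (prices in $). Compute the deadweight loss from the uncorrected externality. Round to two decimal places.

DWL = $72.85

Market equilibrium (private): 8.95 + 0.63Q = 61.81 - 3.95Q → Q_m = 11.5415.
Social marginal cost = private MC + MEC = 26.46 + 1.57Q.
Set SMC = demand: 26.46 + 1.57Q = 61.81 - 3.95Q → Q* = 6.4040.
The welfare-loss triangle has base |Q_m − Q*| and height MEC(Q_m) (the vertical gap between SMC and demand is zero at Q* and MEC at Q_m).
DWL = ½ × 5.1375 × 28.3590 = 72.8472.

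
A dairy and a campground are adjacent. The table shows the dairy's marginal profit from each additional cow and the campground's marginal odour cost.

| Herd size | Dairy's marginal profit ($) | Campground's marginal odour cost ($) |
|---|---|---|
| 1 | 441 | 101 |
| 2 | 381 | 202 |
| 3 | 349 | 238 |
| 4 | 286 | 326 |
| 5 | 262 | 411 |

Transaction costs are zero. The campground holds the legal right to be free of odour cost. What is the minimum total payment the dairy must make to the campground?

$541

Efficient level: marginal profit ≥ marginal odour cost through level 3, so k* = 3.
With the campground holding the right, the dairy must at least compensate total damage at k*: 101 + 202 + 238 = 541.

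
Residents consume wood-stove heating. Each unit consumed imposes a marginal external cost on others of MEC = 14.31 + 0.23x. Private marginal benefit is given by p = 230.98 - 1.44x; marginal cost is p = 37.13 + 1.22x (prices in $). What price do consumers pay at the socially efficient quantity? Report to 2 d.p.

P = $141.52

Social marginal benefit = demand − MEC = 216.67 - 1.67x.
Set SMB = MC: 216.67 - 1.67x = 37.13 + 1.22x → x* = 62.1246.
Consumer price on the demand curve at x*: 230.98 − 1.44×62.1246 = 141.5206.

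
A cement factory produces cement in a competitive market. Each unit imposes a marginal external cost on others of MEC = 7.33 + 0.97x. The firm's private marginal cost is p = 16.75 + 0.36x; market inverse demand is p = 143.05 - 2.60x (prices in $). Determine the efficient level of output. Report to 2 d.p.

Social marginal cost = private MC + MEC = 24.08 + 1.33x.
Set SMC = demand: 24.08 + 1.33x = 143.05 - 2.60x → x* = 30.2723.

x* = 30.27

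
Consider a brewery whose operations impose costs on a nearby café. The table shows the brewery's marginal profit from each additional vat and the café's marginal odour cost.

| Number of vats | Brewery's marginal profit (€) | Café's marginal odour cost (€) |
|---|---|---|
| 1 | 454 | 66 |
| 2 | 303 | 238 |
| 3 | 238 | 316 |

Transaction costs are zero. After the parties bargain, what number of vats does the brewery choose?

Bargaining reaches the level where marginal profit last exceeds marginal odour cost.
That holds through level 2 (303 ≥ 238) but not at 3 (238 < 316).

2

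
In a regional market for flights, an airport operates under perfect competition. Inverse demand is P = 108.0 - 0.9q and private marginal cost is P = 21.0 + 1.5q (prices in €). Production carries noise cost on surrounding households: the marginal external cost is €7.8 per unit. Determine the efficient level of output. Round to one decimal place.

q* = 33.0

Social marginal cost = private MC + MEC = 28.8 + 1.5q.
Set SMC = demand: 28.8 + 1.5q = 108.0 - 0.9q → q* = 33.0000.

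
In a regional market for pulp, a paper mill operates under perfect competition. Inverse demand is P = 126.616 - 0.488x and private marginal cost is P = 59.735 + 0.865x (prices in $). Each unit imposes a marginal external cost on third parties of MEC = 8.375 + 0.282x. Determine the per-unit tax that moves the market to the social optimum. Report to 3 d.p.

tax = $18.466 per unit

Social marginal cost = private MC + MEC = 68.110 + 1.147x.
Set SMC = demand: 68.110 + 1.147x = 126.616 - 0.488x → x* = 35.7835.
The Pigouvian tax equals MEC at x*: 8.375 + 0.282×35.7835 = 18.4659.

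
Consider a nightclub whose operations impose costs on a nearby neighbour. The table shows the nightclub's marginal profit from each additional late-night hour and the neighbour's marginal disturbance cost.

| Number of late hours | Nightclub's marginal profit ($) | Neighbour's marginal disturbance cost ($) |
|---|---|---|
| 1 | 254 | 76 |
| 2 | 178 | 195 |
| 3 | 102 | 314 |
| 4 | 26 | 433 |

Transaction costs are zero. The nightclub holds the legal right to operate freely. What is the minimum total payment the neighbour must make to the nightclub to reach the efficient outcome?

Left alone the nightclub would choose level 4 (marginal profit stays positive).
Efficient level: k* = 1 (marginal profit ≥ marginal disturbance cost through 1).
The neighbour must at least cover the nightclub's forgone profit from cutting 4→1: 178 + 102 + 26 = 306.

$306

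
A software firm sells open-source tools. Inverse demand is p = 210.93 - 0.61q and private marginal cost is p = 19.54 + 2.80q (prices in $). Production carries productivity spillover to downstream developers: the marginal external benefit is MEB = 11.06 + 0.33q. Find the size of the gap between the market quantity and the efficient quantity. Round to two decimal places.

Market equilibrium (private): 19.54 + 2.80q = 210.93 - 0.61q → q_m = 56.1261.
Social marginal cost = private MC − MEB = 8.48 + 2.47q.
Set SMC = demand: 8.48 + 2.47q = 210.93 - 0.61q → q* = 65.7305.
Gap = |56.1261 − 65.7305| = 9.6044.

9.60 units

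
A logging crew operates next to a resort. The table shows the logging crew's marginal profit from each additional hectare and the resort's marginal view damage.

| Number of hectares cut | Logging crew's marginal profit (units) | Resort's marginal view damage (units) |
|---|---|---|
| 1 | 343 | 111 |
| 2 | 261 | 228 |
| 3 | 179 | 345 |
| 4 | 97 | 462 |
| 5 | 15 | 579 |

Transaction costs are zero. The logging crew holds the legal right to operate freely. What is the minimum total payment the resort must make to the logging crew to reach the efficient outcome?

291

Left alone the logging crew would choose level 5 (marginal profit stays positive).
Efficient level: k* = 2 (marginal profit ≥ marginal view damage through 2).
The resort must at least cover the logging crew's forgone profit from cutting 5→2: 179 + 97 + 15 = 291.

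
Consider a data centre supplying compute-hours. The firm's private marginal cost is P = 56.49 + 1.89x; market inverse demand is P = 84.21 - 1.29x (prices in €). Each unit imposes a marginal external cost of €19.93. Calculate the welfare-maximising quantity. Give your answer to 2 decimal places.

Social marginal cost = private MC + MEC = 76.42 + 1.89x.
Set SMC = demand: 76.42 + 1.89x = 84.21 - 1.29x → x* = 2.4497.

x* = 2.45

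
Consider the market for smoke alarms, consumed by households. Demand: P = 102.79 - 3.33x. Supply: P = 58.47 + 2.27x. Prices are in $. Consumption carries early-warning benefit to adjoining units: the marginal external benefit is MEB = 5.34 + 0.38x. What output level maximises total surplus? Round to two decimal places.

x* = 9.51

Social marginal benefit = demand + MEB = 108.13 - 2.95x.
Set SMB = MC: 108.13 - 2.95x = 58.47 + 2.27x → x* = 9.5134.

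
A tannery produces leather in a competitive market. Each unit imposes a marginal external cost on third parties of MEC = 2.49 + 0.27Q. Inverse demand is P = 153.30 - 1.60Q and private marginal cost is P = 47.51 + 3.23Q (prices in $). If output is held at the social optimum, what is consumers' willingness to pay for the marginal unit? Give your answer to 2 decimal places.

P = $120.89

Social marginal cost = private MC + MEC = 50.00 + 3.50Q.
Set SMC = demand: 50.00 + 3.50Q = 153.30 - 1.60Q → Q* = 20.2549.
Consumer price on the demand curve at Q*: 153.30 − 1.60×20.2549 = 120.8922.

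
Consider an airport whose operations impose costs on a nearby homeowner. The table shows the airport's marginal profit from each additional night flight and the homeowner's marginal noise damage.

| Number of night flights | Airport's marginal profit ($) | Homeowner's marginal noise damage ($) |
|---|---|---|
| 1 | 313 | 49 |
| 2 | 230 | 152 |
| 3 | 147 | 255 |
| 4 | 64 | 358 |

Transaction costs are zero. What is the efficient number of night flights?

Bargaining reaches the level where marginal profit last exceeds marginal noise damage.
That holds through level 2 (230 ≥ 152) but not at 3 (147 < 255).

2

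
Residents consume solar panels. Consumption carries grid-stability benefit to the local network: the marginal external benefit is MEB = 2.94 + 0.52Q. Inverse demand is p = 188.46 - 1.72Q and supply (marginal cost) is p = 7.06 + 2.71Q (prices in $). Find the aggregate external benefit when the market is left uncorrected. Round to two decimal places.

$556.34

Market equilibrium (private): 7.06 + 2.71Q = 188.46 - 1.72Q → Q_m = 40.9481.
Total external benefit = ∫₀^{Q_m} (2.94 + 0.52Q) dQ = 2.94×40.9481 + ½×0.52×40.9481² = 556.3416.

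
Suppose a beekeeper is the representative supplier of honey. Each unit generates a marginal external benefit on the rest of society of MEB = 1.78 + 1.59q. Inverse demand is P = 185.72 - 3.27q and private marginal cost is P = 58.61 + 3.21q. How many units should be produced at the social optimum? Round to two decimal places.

Social marginal cost = private MC − MEB = 56.83 + 1.62q.
Set SMC = demand: 56.83 + 1.62q = 185.72 - 3.27q → q* = 26.3579.

q* = 26.36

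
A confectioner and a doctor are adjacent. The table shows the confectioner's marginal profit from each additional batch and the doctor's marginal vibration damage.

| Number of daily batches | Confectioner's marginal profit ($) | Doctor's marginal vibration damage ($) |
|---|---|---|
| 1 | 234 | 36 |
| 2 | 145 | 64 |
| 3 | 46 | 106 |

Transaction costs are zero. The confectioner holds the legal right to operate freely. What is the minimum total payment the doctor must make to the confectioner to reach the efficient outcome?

$46

Left alone the confectioner would choose level 3 (marginal profit stays positive).
Efficient level: k* = 2 (marginal profit ≥ marginal vibration damage through 2).
The doctor must at least cover the confectioner's forgone profit from cutting 3→2: 46 = 46.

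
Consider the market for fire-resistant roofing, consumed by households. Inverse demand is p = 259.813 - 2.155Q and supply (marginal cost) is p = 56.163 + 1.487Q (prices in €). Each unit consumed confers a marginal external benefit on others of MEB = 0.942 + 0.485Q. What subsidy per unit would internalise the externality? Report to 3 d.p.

subsidy = €32.373 per unit

Social marginal benefit = demand + MEB = 260.755 - 1.670Q.
Set SMB = MC: 260.755 - 1.670Q = 56.163 + 1.487Q → Q* = 64.8058.
The Pigouvian subsidy equals MEB at Q*: 0.942 + 0.485×64.8058 = 32.3728.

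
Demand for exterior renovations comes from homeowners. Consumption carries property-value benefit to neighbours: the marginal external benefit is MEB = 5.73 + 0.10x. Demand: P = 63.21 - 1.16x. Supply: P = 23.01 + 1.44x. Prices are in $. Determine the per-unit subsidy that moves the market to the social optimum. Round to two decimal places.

subsidy = $7.57 per unit

Social marginal benefit = demand + MEB = 68.94 - 1.06x.
Set SMB = MC: 68.94 - 1.06x = 23.01 + 1.44x → x* = 18.3720.
The Pigouvian subsidy equals MEB at x*: 5.73 + 0.10×18.3720 = 7.5672.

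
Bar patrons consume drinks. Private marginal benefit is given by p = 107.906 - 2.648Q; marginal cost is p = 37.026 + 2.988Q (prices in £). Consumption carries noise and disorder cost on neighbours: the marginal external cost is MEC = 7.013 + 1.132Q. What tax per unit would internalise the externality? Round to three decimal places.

Social marginal benefit = demand − MEC = 100.893 - 3.780Q.
Set SMB = MC: 100.893 - 3.780Q = 37.026 + 2.988Q → Q* = 9.4366.
The Pigouvian tax equals MEC at Q*: 7.013 + 1.132×9.4366 = 17.6952.

tax = £17.695 per unit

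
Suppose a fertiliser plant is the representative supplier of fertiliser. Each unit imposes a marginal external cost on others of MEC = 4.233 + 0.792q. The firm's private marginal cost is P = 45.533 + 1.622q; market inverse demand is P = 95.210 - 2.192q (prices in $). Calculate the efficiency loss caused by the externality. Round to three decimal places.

Market equilibrium (private): 45.533 + 1.622q = 95.210 - 2.192q → q_m = 13.0249.
Social marginal cost = private MC + MEC = 49.766 + 2.414q.
Set SMC = demand: 49.766 + 2.414q = 95.210 - 2.192q → q* = 9.8663.
Between q* and q_m the wedge SMC − demand runs linearly from 0 to MEC(q_m), so the loss is a triangle.
DWL = ½ × 3.1586 × 14.5487 = 22.9768.

DWL = $22.977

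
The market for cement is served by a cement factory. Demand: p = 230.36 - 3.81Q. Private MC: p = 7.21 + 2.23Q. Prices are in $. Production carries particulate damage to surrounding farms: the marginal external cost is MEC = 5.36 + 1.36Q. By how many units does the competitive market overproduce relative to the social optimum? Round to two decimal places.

Market equilibrium (private): 7.21 + 2.23Q = 230.36 - 3.81Q → Q_m = 36.9454.
Social marginal cost = private MC + MEC = 12.57 + 3.59Q.
Set SMC = demand: 12.57 + 3.59Q = 230.36 - 3.81Q → Q* = 29.4311.
Gap = |36.9454 − 29.4311| = 7.5143.

7.51 units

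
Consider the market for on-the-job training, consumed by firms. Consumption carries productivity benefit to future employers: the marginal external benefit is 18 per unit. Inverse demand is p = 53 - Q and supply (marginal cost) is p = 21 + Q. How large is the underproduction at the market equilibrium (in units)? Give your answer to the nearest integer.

Market equilibrium (private): 21 + Q = 53 - Q → Q_m = 16.0000.
Social marginal benefit = demand + MEB = 71 - Q.
Set SMB = MC: 71 - Q = 21 + Q → Q* = 25.0000.
Gap = |16.0000 − 25.0000| = 9.0000.

9 units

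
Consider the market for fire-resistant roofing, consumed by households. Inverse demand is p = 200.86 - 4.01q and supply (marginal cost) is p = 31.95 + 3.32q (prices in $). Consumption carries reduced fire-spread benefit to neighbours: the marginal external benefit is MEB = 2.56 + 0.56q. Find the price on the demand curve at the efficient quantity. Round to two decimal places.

P = $99.30

Social marginal benefit = demand + MEB = 203.42 - 3.45q.
Set SMB = MC: 203.42 - 3.45q = 31.95 + 3.32q → q* = 25.3279.
Consumer price on the demand curve at q*: 200.86 − 4.01×25.3279 = 99.2951.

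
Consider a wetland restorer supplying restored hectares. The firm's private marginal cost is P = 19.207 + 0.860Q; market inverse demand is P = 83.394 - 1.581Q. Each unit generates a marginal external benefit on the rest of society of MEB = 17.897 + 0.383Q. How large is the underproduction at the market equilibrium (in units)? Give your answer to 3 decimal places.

Market equilibrium (private): 19.207 + 0.860Q = 83.394 - 1.581Q → Q_m = 26.2954.
Social marginal cost = private MC − MEB = 1.310 + 0.477Q.
Set SMC = demand: 1.310 + 0.477Q = 83.394 - 1.581Q → Q* = 39.8853.
Gap = |26.2954 − 39.8853| = 13.5899.

13.590 units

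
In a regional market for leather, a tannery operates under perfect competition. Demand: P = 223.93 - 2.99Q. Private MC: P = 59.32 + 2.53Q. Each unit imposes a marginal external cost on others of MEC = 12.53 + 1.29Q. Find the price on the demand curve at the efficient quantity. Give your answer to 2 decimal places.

P = 157.16

Social marginal cost = private MC + MEC = 71.85 + 3.82Q.
Set SMC = demand: 71.85 + 3.82Q = 223.93 - 2.99Q → Q* = 22.3319.
Consumer price on the demand curve at Q*: 223.93 − 2.99×22.3319 = 157.1576.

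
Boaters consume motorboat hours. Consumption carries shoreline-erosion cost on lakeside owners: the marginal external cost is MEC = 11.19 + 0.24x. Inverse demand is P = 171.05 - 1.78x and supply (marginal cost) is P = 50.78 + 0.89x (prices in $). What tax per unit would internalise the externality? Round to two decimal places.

tax = $20.19 per unit

Social marginal benefit = demand − MEC = 159.86 - 2.02x.
Set SMB = MC: 159.86 - 2.02x = 50.78 + 0.89x → x* = 37.4845.
The Pigouvian tax equals MEC at x*: 11.19 + 0.24×37.4845 = 20.1863.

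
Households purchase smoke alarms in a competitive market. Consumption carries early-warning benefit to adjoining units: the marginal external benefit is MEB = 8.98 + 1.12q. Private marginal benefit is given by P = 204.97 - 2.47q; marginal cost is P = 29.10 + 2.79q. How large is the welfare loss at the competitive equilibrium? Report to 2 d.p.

Market equilibrium (private): 29.10 + 2.79q = 204.97 - 2.47q → q_m = 33.4354.
Social marginal benefit = demand + MEB = 213.95 - 1.35q.
Set SMB = MC: 213.95 - 1.35q = 29.10 + 2.79q → q* = 44.6498.
Height of the DWL triangle at q_m is SMB(q_m) − MC(q_m) = MEB(q_m) = 46.4276.
DWL = ½ × 11.2144 × 46.4276 = 260.3288.

DWL = 260.33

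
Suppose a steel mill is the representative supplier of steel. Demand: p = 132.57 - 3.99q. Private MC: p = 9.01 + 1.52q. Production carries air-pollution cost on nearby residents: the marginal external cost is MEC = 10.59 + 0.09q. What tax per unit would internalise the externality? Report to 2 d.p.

tax = 12.41 per unit

Social marginal cost = private MC + MEC = 19.60 + 1.61q.
Set SMC = demand: 19.60 + 1.61q = 132.57 - 3.99q → q* = 20.1732.
The Pigouvian tax equals MEC at q*: 10.59 + 0.09×20.1732 = 12.4056.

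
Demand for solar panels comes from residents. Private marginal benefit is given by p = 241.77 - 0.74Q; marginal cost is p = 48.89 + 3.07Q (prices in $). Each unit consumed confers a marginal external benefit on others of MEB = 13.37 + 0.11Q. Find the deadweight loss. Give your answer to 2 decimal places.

DWL = $48.47

Market equilibrium (private): 48.89 + 3.07Q = 241.77 - 0.74Q → Q_m = 50.6247.
Social marginal benefit = demand + MEB = 255.14 - 0.63Q.
Set SMB = MC: 255.14 - 0.63Q = 48.89 + 3.07Q → Q* = 55.7432.
Height of the DWL triangle at Q_m is SMB(Q_m) − MC(Q_m) = MEB(Q_m) = 18.9387.
DWL = ½ × 5.1185 × 18.9387 = 48.4689.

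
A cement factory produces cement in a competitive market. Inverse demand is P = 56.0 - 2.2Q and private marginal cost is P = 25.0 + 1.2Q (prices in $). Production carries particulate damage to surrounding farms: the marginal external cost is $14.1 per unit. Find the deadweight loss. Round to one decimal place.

Market equilibrium (private): 25.0 + 1.2Q = 56.0 - 2.2Q → Q_m = 9.1176.
Social marginal cost = private MC + MEC = 39.1 + 1.2Q.
Set SMC = demand: 39.1 + 1.2Q = 56.0 - 2.2Q → Q* = 4.9706.
Height of the DWL triangle at Q_m is SMC(Q_m) − demand(Q_m) = MEC(Q_m) = 14.1000.
DWL = ½ × 4.1470 × 14.1000 = 29.2364.

DWL = $29.2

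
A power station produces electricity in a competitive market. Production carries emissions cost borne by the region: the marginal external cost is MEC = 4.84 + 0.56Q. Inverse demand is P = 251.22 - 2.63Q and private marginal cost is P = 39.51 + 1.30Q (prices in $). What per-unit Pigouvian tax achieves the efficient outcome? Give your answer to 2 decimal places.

Social marginal cost = private MC + MEC = 44.35 + 1.86Q.
Set SMC = demand: 44.35 + 1.86Q = 251.22 - 2.63Q → Q* = 46.0735.
The Pigouvian tax equals MEC at Q*: 4.84 + 0.56×46.0735 = 30.6412.

tax = $30.64 per unit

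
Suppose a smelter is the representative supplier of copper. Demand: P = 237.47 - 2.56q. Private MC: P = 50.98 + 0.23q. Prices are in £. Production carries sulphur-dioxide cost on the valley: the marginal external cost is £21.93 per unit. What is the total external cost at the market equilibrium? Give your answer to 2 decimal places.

£1465.85

Market equilibrium (private): 50.98 + 0.23q = 237.47 - 2.56q → q_m = 66.8423.
Total external cost = MEC × q_m = 21.93 × 66.8423 = 1465.8516.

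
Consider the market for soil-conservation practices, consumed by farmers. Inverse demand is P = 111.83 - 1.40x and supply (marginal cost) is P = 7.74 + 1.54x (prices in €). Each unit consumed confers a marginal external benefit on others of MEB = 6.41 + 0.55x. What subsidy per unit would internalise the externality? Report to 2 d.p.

Social marginal benefit = demand + MEB = 118.24 - 0.85x.
Set SMB = MC: 118.24 - 0.85x = 7.74 + 1.54x → x* = 46.2343.
The Pigouvian subsidy equals MEB at x*: 6.41 + 0.55×46.2343 = 31.8389.

subsidy = €31.84 per unit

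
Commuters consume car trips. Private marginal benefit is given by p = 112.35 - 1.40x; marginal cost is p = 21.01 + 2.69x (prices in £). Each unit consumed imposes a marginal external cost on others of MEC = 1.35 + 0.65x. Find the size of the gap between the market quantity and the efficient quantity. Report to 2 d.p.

3.35 units

Market equilibrium (private): 21.01 + 2.69x = 112.35 - 1.40x → x_m = 22.3325.
Social marginal benefit = demand − MEC = 111.00 - 2.05x.
Set SMB = MC: 111.00 - 2.05x = 21.01 + 2.69x → x* = 18.9852.
Gap = |22.3325 − 18.9852| = 3.3473.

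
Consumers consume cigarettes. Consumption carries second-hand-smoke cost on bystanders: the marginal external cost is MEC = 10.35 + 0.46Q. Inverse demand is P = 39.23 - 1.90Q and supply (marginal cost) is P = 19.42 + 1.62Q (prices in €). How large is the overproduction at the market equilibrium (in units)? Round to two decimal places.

3.25 units

Market equilibrium (private): 19.42 + 1.62Q = 39.23 - 1.90Q → Q_m = 5.6278.
Social marginal benefit = demand − MEC = 28.88 - 2.36Q.
Set SMB = MC: 28.88 - 2.36Q = 19.42 + 1.62Q → Q* = 2.3769.
Gap = |5.6278 − 2.3769| = 3.2509.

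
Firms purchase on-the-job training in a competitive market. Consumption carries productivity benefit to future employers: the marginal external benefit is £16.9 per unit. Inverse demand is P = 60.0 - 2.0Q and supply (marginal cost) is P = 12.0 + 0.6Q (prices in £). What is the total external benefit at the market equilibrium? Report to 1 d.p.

Market equilibrium (private): 12.0 + 0.6Q = 60.0 - 2.0Q → Q_m = 18.4615.
Total external benefit = MEB × Q_m = 16.9 × 18.4615 = 311.9994.

£312.0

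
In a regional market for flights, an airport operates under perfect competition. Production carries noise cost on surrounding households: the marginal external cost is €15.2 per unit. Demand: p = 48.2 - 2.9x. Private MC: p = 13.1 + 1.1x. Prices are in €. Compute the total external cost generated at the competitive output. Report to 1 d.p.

Market equilibrium (private): 13.1 + 1.1x = 48.2 - 2.9x → x_m = 8.7750.
Total external cost = MEC × x_m = 15.2 × 8.7750 = 133.3800.

€133.4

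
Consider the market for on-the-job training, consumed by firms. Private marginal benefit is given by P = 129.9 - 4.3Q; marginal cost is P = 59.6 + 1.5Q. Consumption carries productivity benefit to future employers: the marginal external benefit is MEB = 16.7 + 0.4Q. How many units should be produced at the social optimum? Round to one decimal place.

Q* = 16.1

Social marginal benefit = demand + MEB = 146.6 - 3.9Q.
Set SMB = MC: 146.6 - 3.9Q = 59.6 + 1.5Q → Q* = 16.1111.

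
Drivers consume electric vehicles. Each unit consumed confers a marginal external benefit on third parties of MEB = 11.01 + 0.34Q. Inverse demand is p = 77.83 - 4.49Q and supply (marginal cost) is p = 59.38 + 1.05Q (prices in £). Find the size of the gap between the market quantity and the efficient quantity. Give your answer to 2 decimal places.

2.34 units

Market equilibrium (private): 59.38 + 1.05Q = 77.83 - 4.49Q → Q_m = 3.3303.
Social marginal benefit = demand + MEB = 88.84 - 4.15Q.
Set SMB = MC: 88.84 - 4.15Q = 59.38 + 1.05Q → Q* = 5.6654.
Gap = |3.3303 − 5.6654| = 2.3351.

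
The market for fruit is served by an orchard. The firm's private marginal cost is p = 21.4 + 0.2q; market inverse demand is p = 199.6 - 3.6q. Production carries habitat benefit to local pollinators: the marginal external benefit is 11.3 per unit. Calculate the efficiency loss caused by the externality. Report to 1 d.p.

Market equilibrium (private): 21.4 + 0.2q = 199.6 - 3.6q → q_m = 46.8947.
Social marginal cost = private MC − MEB = 10.1 + 0.2q.
Set SMC = demand: 10.1 + 0.2q = 199.6 - 3.6q → q* = 49.8684.
The loss is the area between SMC and demand from q* to q_m; with linear curves that's a triangle of height MEB(q_m).
DWL = ½ × 2.9737 × 11.3000 = 16.8014.

DWL = 16.8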